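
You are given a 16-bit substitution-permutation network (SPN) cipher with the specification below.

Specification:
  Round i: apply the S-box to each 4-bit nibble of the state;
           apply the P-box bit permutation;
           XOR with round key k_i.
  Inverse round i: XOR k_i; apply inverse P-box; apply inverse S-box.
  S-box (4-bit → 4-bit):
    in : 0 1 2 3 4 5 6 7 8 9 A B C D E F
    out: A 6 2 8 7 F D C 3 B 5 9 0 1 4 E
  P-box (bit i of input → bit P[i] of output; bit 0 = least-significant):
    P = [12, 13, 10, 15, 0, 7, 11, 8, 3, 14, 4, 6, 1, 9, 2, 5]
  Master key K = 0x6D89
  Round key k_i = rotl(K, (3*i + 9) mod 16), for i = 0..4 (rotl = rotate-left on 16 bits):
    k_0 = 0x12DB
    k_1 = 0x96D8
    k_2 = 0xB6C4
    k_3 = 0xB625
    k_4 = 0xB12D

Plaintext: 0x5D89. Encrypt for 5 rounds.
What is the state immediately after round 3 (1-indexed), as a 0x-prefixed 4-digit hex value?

s_0 = plaintext = 0x5D89
s_1 = Round(s_0, k_0) = 0xA074
s_2 = Round(s_1, k_1) = 0xEB9E
s_3 = Round(s_2, k_2) = 0xB309
s_4 = Round(s_3, k_3) = 0x07C7
s_5 = Round(s_4, k_4) = 0x375D

0xB309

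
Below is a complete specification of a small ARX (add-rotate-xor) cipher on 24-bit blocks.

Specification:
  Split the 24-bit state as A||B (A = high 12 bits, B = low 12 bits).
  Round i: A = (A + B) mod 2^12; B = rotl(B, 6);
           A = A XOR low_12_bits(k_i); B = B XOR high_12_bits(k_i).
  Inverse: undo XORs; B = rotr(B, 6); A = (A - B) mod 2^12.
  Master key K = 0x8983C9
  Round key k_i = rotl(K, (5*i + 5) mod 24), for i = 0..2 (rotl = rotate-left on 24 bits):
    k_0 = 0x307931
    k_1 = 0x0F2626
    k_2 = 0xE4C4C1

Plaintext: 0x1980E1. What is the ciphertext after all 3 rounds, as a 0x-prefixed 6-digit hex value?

0x64898B

s_0 = plaintext = 0x1980E1
s_1 = Round(s_0, k_0) = 0xB48B44
s_2 = Round(s_1, k_1) = 0x0AA1DF
s_3 = Round(s_2, k_2) = 0x64898B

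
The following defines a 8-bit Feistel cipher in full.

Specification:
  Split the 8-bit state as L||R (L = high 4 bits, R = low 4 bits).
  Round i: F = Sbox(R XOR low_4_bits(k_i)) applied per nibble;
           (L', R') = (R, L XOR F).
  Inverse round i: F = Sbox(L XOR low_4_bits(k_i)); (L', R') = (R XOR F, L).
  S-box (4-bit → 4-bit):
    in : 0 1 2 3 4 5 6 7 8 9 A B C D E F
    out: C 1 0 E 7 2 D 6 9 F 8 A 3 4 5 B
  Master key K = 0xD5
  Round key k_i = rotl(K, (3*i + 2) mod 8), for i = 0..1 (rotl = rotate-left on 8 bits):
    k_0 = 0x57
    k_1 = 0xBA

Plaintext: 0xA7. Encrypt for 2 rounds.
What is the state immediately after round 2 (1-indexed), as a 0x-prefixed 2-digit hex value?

0x64

s_0 = plaintext = 0xA7
s_1 = Round(s_0, k_0) = 0x76
s_2 = Round(s_1, k_1) = 0x64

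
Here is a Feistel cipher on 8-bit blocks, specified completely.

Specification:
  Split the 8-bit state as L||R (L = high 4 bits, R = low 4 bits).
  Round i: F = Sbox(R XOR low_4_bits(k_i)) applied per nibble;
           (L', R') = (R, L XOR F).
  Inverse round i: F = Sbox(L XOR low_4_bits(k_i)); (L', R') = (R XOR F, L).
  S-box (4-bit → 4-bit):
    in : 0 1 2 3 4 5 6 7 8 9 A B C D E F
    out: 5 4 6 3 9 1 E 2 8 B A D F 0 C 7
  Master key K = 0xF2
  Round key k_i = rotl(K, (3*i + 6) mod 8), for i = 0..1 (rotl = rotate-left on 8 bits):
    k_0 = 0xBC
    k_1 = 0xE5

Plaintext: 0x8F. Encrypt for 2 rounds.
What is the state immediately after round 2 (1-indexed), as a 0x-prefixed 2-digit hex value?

s_0 = plaintext = 0x8F
s_1 = Round(s_0, k_0) = 0xFB
s_2 = Round(s_1, k_1) = 0xB3

0xB3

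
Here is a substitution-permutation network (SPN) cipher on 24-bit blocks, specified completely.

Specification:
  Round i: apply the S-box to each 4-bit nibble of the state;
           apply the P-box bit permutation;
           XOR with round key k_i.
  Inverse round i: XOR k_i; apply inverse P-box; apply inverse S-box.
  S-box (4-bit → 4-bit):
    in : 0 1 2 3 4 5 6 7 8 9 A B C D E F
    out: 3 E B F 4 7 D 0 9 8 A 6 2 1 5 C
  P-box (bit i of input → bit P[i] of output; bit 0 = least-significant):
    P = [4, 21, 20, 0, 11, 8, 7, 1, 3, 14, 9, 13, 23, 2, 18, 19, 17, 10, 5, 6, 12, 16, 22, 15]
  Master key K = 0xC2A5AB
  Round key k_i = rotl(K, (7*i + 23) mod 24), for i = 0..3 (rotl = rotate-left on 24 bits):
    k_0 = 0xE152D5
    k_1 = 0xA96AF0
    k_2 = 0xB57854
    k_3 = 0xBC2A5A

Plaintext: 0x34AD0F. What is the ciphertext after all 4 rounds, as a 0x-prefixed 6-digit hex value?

0x9A69D1

s_0 = plaintext = 0x34AD0F
s_1 = Round(s_0, k_0) = 0xB8CBF8
s_2 = Round(s_1, k_1) = 0xEA2827
s_3 = Round(s_2, k_2) = 0x7D451A
s_4 = Round(s_3, k_3) = 0x9A69D1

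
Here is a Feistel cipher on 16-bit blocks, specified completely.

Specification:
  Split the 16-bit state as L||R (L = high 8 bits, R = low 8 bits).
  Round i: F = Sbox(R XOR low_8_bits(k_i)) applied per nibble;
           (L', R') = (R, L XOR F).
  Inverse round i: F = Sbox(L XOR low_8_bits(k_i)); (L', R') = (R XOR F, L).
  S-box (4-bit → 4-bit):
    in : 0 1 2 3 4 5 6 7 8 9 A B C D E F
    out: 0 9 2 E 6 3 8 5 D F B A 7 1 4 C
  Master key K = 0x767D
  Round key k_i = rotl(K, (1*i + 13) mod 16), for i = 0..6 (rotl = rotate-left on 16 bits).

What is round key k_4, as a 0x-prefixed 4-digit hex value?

0xECFA

K = 0x767D
k_0 = rotl(K, (1*0+13) mod 16) = rotl(K, 13) = 0xAECF
k_1 = rotl(K, (1*1+13) mod 16) = rotl(K, 14) = 0x5D9F
k_2 = rotl(K, (1*2+13) mod 16) = rotl(K, 15) = 0xBB3E
k_3 = rotl(K, (1*3+13) mod 16) = rotl(K, 0) = 0x767D
k_4 = rotl(K, (1*4+13) mod 16) = rotl(K, 1) = 0xECFA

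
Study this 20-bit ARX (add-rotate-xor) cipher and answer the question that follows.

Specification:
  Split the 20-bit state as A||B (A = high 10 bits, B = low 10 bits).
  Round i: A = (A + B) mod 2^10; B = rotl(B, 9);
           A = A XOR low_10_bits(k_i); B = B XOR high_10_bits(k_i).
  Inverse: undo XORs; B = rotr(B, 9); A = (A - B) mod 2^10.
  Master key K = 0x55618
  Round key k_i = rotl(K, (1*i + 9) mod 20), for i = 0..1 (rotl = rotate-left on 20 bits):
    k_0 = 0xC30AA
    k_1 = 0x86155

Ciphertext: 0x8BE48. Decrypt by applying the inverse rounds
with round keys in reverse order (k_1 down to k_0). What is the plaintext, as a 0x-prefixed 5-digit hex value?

s_0 = ciphertext = 0x8BE48
s_1 = InvRound(s_0, k_1) = 0xB68A0
s_2 = InvRound(s_1, k_0) = 0xC5F59

0xC5F59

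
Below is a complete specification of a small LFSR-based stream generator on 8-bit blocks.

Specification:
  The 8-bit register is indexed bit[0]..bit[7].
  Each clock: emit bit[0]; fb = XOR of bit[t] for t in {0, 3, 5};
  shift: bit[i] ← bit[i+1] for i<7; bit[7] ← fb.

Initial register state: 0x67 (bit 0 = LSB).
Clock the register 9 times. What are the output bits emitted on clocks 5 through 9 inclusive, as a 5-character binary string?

reg_0 = 0x67
clock 1: out=1, reg = 0x33
clock 2: out=1, reg = 0x19
clock 3: out=1, reg = 0x0C
clock 4: out=0, reg = 0x86
clock 5: out=0, reg = 0x43
clock 6: out=1, reg = 0xA1
clock 7: out=1, reg = 0x50
clock 8: out=0, reg = 0x28
clock 9: out=0, reg = 0x14

01100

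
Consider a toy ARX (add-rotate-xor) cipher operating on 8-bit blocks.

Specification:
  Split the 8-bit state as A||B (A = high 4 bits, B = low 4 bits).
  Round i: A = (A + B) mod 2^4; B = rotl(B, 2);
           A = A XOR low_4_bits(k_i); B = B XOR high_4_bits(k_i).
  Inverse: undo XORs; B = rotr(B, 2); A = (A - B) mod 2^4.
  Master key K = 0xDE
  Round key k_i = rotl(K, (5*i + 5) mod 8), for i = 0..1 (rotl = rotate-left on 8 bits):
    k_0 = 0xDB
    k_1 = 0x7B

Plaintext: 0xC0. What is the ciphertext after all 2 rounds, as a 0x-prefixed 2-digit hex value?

s_0 = plaintext = 0xC0
s_1 = Round(s_0, k_0) = 0x7D
s_2 = Round(s_1, k_1) = 0xF0

0xF0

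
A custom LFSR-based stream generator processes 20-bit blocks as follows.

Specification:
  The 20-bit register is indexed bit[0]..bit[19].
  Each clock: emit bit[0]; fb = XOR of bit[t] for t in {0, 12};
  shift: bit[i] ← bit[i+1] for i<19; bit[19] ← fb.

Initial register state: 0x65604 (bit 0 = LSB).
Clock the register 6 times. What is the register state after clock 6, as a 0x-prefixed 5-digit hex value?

reg_0 = 0x65604
clock 1: out=0, reg = 0xB2B02
clock 2: out=0, reg = 0x59581
clock 3: out=1, reg = 0x2CAC0
clock 4: out=0, reg = 0x16560
clock 5: out=0, reg = 0x0B2B0
clock 6: out=0, reg = 0x85958

0x85958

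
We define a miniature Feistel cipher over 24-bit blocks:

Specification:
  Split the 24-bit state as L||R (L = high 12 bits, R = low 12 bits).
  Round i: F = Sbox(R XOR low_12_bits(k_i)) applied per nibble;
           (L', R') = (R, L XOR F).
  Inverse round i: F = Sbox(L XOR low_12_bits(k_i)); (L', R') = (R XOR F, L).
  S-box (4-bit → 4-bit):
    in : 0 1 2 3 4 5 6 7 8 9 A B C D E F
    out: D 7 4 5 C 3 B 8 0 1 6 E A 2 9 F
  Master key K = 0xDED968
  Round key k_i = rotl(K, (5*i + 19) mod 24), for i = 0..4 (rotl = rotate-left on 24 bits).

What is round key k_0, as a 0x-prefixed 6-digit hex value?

K = 0xDED968
k_0 = rotl(K, (5*0+19) mod 24) = rotl(K, 19) = 0x46F6CB

0x46F6CB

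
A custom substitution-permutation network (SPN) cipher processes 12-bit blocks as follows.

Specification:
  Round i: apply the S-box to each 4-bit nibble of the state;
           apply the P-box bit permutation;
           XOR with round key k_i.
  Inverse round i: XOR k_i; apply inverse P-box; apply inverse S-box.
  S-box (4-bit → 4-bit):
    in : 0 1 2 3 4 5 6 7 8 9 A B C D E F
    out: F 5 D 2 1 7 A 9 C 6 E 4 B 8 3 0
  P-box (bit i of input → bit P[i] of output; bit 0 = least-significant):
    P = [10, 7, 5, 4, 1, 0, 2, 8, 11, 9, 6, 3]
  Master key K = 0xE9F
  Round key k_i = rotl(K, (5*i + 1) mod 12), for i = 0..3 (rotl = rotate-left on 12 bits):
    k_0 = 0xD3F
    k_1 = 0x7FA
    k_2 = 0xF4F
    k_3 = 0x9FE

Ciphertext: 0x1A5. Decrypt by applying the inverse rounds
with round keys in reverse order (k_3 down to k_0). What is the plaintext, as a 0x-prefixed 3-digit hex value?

0xC88

s_0 = ciphertext = 0x1A5
s_1 = InvRound(s_0, k_3) = 0x2ED
s_2 = InvRound(s_1, k_2) = 0x475
s_3 = InvRound(s_2, k_1) = 0x603
s_4 = InvRound(s_3, k_0) = 0xC88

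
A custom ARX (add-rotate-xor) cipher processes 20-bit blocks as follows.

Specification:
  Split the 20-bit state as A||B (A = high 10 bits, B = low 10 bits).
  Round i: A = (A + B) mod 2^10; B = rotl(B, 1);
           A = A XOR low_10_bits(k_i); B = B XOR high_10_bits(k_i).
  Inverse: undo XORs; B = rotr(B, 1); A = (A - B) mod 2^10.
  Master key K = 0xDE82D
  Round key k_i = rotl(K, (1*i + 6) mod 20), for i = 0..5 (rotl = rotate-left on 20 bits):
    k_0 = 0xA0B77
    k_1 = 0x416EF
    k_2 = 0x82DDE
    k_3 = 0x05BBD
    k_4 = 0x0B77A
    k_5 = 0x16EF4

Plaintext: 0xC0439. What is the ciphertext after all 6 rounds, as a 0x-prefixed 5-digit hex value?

s_0 = plaintext = 0xC0439
s_1 = Round(s_0, k_0) = 0x136F0
s_2 = Round(s_1, k_1) = 0x748E4
s_3 = Round(s_2, k_2) = 0xDA3C3
s_4 = Round(s_3, k_3) = 0x25B91
s_5 = Round(s_4, k_4) = 0xD770E
s_6 = Round(s_5, k_5) = 0x27E46

0x27E46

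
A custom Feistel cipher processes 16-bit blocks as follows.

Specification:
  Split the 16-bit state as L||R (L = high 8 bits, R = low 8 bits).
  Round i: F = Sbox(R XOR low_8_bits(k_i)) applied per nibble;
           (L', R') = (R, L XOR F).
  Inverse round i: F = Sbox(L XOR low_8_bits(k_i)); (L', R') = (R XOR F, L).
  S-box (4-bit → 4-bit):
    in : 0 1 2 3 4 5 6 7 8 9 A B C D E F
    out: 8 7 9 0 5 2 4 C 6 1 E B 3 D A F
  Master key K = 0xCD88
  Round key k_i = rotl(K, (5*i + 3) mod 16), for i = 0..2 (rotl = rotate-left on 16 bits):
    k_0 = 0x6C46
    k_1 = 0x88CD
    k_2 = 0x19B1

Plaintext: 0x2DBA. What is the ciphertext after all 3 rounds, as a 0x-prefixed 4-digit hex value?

s_0 = plaintext = 0x2DBA
s_1 = Round(s_0, k_0) = 0xBADE
s_2 = Round(s_1, k_1) = 0xDECA
s_3 = Round(s_2, k_2) = 0xCA15

0xCA15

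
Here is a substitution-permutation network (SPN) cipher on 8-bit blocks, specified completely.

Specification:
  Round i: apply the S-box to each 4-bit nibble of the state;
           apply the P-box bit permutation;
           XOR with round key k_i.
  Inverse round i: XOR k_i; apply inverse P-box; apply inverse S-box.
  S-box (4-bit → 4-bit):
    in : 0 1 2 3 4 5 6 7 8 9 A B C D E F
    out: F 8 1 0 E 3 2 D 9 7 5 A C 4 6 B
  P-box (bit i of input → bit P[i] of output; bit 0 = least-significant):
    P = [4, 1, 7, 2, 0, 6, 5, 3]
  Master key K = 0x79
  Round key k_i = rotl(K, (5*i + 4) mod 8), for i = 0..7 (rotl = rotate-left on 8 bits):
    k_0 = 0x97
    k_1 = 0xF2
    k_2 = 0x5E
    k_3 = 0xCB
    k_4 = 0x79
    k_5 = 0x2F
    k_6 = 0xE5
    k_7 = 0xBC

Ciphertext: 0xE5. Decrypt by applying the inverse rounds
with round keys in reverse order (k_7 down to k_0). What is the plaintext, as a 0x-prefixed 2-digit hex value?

s_0 = ciphertext = 0xE5
s_1 = InvRound(s_0, k_7) = 0xF2
s_2 = InvRound(s_1, k_6) = 0x2F
s_3 = InvRound(s_2, k_5) = 0x33
s_4 = InvRound(s_3, k_4) = 0xB6
s_5 = InvRound(s_4, k_3) = 0x08
s_6 = InvRound(s_5, k_2) = 0x6F
s_7 = InvRound(s_6, k_1) = 0x87
s_8 = InvRound(s_7, k_0) = 0x32

0x32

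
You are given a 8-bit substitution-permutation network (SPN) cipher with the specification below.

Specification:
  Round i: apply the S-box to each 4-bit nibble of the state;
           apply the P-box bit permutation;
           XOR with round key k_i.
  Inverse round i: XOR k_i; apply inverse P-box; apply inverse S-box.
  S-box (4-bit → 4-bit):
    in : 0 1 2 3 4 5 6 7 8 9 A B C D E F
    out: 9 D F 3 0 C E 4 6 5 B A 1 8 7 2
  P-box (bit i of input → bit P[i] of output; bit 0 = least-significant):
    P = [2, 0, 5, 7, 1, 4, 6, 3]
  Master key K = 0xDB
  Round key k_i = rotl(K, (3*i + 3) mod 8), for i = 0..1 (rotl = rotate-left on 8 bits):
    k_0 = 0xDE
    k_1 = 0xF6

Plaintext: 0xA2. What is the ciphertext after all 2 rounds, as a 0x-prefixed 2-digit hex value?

s_0 = plaintext = 0xA2
s_1 = Round(s_0, k_0) = 0x61
s_2 = Round(s_1, k_1) = 0x0A

0x0A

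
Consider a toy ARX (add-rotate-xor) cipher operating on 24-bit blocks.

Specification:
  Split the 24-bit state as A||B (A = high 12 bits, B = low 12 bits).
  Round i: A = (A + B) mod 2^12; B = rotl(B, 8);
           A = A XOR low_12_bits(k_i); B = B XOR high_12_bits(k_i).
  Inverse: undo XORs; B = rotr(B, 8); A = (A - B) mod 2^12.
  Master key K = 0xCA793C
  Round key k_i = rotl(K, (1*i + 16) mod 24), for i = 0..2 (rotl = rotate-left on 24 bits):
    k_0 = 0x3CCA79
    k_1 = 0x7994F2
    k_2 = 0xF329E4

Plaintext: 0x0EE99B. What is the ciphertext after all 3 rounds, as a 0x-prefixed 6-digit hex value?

0x637313

s_0 = plaintext = 0x0EE99B
s_1 = Round(s_0, k_0) = 0x0F0855
s_2 = Round(s_1, k_1) = 0xDB721C
s_3 = Round(s_2, k_2) = 0x637313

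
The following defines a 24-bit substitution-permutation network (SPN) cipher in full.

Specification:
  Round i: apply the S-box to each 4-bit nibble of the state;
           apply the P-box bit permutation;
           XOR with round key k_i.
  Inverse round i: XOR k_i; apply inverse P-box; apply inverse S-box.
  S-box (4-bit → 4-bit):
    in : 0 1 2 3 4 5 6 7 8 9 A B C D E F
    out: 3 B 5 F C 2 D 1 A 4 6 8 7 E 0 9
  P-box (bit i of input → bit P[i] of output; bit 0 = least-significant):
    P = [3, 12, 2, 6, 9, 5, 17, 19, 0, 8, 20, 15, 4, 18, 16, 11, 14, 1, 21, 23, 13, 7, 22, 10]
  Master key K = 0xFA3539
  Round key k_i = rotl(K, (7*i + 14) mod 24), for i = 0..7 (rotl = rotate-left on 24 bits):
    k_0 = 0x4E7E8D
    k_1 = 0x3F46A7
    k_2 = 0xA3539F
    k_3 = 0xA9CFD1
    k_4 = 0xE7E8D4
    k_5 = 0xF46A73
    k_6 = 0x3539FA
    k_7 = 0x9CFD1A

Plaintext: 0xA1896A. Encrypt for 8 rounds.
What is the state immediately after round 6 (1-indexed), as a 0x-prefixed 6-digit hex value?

s_0 = plaintext = 0xA1896A
s_1 = Round(s_0, k_0) = 0x90240B
s_2 = Round(s_1, k_1) = 0x6E84D5
s_3 = Round(s_2, k_2) = 0xFDEFBF
s_4 = Round(s_3, k_3) = 0x016B9A
s_5 = Round(s_4, k_4) = 0x641042
s_6 = Round(s_5, k_5) = 0x1A476E
s_7 = Round(s_6, k_6) = 0x1E1779
s_8 = Round(s_7, k_7) = 0x98D38F

0x1A476E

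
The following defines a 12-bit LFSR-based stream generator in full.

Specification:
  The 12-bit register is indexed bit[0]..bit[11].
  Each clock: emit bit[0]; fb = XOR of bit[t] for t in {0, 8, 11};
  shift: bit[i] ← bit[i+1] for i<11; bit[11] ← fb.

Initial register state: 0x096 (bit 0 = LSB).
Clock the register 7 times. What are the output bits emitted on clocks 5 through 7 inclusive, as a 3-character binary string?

reg_0 = 0x096
clock 1: out=0, reg = 0x04B
clock 2: out=1, reg = 0x825
clock 3: out=1, reg = 0x412
clock 4: out=0, reg = 0x209
clock 5: out=1, reg = 0x904
clock 6: out=0, reg = 0x482
clock 7: out=0, reg = 0x241

100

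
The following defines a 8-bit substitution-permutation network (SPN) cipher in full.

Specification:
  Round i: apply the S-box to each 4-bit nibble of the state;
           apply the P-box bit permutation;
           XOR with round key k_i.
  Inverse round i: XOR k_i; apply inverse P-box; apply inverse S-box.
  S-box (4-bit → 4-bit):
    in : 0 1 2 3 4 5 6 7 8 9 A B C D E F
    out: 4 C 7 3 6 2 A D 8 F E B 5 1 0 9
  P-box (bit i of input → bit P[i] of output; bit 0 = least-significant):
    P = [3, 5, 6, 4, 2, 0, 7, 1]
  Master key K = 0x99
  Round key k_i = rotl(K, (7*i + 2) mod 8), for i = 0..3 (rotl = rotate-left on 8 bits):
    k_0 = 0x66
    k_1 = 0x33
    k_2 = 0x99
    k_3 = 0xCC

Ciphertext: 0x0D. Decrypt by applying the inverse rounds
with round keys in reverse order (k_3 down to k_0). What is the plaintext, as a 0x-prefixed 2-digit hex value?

0xCB

s_0 = ciphertext = 0x0D
s_1 = InvRound(s_0, k_3) = 0x40
s_2 = InvRound(s_1, k_2) = 0x47
s_3 = InvRound(s_2, k_1) = 0xDA
s_4 = InvRound(s_3, k_0) = 0xCB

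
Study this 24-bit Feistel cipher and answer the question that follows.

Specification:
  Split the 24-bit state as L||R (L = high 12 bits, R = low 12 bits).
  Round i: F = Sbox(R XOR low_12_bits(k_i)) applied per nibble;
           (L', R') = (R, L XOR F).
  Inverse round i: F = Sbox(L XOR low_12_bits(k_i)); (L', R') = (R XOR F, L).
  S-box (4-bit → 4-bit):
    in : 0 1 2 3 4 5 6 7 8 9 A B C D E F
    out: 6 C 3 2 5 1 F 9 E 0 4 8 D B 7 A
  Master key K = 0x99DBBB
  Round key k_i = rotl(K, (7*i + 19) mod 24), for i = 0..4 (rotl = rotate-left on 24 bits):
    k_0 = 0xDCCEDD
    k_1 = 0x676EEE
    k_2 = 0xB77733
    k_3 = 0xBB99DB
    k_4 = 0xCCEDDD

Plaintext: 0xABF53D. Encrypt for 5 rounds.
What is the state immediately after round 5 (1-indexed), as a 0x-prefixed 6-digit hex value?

0x42C84C

s_0 = plaintext = 0xABF53D
s_1 = Round(s_0, k_0) = 0x53D2C9
s_2 = Round(s_1, k_1) = 0x2C9804
s_3 = Round(s_2, k_2) = 0x8048E0
s_4 = Round(s_3, k_3) = 0x8E042C
s_5 = Round(s_4, k_4) = 0x42C84C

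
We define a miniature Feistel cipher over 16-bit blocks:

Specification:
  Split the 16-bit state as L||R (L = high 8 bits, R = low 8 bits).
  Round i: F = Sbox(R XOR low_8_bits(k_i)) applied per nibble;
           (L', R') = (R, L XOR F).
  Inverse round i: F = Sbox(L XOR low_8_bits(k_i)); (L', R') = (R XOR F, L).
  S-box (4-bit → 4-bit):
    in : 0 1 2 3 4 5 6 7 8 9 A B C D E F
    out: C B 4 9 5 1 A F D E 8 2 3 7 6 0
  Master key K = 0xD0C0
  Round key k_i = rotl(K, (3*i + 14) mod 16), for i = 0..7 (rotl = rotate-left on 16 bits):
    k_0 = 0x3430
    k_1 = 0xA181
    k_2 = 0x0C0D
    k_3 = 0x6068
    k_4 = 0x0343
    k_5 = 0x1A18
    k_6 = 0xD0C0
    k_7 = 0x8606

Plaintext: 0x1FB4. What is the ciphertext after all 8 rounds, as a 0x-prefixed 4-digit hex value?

s_0 = plaintext = 0x1FB4
s_1 = Round(s_0, k_0) = 0xB4CA
s_2 = Round(s_1, k_1) = 0xCAE6
s_3 = Round(s_2, k_2) = 0xE6A8
s_4 = Round(s_3, k_3) = 0xA8DA
s_5 = Round(s_4, k_4) = 0xDA46
s_6 = Round(s_5, k_5) = 0x46CC
s_7 = Round(s_6, k_6) = 0xCC85
s_8 = Round(s_7, k_7) = 0x8515

0x8515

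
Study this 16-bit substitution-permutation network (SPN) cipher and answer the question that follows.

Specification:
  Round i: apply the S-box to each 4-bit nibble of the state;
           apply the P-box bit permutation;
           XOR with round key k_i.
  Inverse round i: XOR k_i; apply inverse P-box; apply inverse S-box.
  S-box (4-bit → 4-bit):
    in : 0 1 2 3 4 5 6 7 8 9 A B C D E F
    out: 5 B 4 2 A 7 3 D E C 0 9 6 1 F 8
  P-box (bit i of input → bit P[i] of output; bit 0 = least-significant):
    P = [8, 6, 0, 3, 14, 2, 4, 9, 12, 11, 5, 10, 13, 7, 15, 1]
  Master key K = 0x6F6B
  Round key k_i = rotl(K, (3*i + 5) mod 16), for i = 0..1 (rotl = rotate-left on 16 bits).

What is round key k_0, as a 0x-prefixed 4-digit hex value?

0xED6D

K = 0x6F6B
k_0 = rotl(K, (3*0+5) mod 16) = rotl(K, 5) = 0xED6D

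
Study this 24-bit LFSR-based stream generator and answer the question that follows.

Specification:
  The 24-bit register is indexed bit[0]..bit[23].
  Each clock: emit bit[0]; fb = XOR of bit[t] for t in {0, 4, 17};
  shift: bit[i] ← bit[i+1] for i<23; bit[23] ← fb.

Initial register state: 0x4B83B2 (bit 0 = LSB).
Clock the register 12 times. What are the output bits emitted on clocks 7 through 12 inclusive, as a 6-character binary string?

reg_0 = 0x4B83B2
clock 1: out=0, reg = 0x25C1D9
clock 2: out=1, reg = 0x12E0EC
clock 3: out=0, reg = 0x897076
clock 4: out=0, reg = 0xC4B83B
clock 5: out=1, reg = 0x625C1D
clock 6: out=1, reg = 0xB12E0E
clock 7: out=0, reg = 0x589707
clock 8: out=1, reg = 0xAC4B83
clock 9: out=1, reg = 0xD625C1
clock 10: out=1, reg = 0x6B12E0
clock 11: out=0, reg = 0xB58970
clock 12: out=0, reg = 0xDAC4B8

011100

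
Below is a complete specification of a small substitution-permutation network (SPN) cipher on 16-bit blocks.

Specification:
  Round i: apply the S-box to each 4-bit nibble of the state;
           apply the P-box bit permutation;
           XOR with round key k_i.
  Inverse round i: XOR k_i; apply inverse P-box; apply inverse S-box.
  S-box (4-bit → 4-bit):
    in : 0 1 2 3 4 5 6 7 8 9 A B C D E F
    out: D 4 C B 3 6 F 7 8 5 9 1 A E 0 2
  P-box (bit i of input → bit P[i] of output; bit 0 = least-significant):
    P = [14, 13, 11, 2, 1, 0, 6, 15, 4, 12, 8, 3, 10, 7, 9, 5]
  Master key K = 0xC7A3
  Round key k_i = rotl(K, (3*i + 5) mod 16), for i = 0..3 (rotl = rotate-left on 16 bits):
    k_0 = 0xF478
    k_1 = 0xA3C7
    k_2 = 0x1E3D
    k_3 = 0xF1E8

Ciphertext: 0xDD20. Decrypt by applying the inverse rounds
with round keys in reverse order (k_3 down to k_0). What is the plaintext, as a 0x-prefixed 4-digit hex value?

0x64D3

s_0 = ciphertext = 0xDD20
s_1 = InvRound(s_0, k_3) = 0x4815
s_2 = InvRound(s_1, k_2) = 0x0CEB
s_3 = InvRound(s_2, k_1) = 0x028D
s_4 = InvRound(s_3, k_0) = 0x64D3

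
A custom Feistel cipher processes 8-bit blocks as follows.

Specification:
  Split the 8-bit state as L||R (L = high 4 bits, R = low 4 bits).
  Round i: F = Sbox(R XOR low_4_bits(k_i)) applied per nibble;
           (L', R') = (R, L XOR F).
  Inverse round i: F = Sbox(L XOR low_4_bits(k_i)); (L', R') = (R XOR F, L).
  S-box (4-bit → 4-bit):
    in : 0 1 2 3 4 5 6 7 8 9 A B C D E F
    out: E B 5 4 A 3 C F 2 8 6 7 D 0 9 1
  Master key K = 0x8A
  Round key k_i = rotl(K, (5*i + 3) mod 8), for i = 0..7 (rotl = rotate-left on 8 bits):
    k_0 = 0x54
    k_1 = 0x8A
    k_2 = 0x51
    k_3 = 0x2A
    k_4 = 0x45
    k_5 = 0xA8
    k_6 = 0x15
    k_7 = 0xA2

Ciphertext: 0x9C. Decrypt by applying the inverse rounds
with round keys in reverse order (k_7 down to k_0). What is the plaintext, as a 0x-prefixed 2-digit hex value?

0xC4

s_0 = ciphertext = 0x9C
s_1 = InvRound(s_0, k_7) = 0xB9
s_2 = InvRound(s_1, k_6) = 0x0B
s_3 = InvRound(s_2, k_5) = 0x90
s_4 = InvRound(s_3, k_4) = 0xD9
s_5 = InvRound(s_4, k_3) = 0x6D
s_6 = InvRound(s_5, k_2) = 0x26
s_7 = InvRound(s_6, k_1) = 0x42
s_8 = InvRound(s_7, k_0) = 0xC4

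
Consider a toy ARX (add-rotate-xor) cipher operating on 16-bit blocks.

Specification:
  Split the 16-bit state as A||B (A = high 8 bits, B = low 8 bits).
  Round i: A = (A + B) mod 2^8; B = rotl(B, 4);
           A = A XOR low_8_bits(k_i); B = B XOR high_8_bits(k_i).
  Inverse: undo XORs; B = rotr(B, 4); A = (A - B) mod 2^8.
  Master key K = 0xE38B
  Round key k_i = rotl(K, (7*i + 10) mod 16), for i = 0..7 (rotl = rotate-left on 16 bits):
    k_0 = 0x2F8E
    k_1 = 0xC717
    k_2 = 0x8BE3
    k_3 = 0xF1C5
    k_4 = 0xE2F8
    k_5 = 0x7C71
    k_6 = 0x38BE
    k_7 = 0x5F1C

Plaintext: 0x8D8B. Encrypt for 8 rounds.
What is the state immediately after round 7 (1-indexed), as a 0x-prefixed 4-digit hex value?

s_0 = plaintext = 0x8D8B
s_1 = Round(s_0, k_0) = 0x9697
s_2 = Round(s_1, k_1) = 0x3ABE
s_3 = Round(s_2, k_2) = 0x1B60
s_4 = Round(s_3, k_3) = 0xBEF7
s_5 = Round(s_4, k_4) = 0x4D9D
s_6 = Round(s_5, k_5) = 0x9BA5
s_7 = Round(s_6, k_6) = 0xFE62
s_8 = Round(s_7, k_7) = 0x7C79

0xFE62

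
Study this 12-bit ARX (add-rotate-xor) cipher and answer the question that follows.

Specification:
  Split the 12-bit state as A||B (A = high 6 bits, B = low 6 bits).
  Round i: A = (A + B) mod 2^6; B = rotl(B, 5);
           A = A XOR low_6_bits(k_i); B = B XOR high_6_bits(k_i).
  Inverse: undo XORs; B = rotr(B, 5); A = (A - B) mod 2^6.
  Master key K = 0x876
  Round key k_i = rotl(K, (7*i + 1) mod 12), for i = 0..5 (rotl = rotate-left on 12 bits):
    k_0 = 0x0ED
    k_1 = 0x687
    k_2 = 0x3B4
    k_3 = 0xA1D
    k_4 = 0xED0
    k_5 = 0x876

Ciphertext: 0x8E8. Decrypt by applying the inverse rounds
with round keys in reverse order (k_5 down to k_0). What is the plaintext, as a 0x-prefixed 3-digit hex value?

s_0 = ciphertext = 0x8E8
s_1 = InvRound(s_0, k_5) = 0x0D2
s_2 = InvRound(s_1, k_4) = 0x013
s_3 = InvRound(s_2, k_3) = 0x9B7
s_4 = InvRound(s_3, k_2) = 0x7F3
s_5 = InvRound(s_4, k_1) = 0x153
s_6 = InvRound(s_5, k_0) = 0x220

0x220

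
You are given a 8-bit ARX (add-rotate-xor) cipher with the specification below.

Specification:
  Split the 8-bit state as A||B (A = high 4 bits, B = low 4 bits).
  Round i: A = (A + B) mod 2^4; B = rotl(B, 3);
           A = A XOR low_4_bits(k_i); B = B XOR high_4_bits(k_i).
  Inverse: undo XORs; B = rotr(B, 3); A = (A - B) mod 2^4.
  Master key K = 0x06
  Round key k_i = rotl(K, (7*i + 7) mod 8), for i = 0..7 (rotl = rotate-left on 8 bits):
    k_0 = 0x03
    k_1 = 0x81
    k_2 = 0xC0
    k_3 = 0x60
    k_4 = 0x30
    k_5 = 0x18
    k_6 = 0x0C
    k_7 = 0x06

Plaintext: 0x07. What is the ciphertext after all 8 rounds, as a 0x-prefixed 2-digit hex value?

s_0 = plaintext = 0x07
s_1 = Round(s_0, k_0) = 0x4B
s_2 = Round(s_1, k_1) = 0xE5
s_3 = Round(s_2, k_2) = 0x36
s_4 = Round(s_3, k_3) = 0x95
s_5 = Round(s_4, k_4) = 0xE9
s_6 = Round(s_5, k_5) = 0xFD
s_7 = Round(s_6, k_6) = 0x0E
s_8 = Round(s_7, k_7) = 0x87

0x87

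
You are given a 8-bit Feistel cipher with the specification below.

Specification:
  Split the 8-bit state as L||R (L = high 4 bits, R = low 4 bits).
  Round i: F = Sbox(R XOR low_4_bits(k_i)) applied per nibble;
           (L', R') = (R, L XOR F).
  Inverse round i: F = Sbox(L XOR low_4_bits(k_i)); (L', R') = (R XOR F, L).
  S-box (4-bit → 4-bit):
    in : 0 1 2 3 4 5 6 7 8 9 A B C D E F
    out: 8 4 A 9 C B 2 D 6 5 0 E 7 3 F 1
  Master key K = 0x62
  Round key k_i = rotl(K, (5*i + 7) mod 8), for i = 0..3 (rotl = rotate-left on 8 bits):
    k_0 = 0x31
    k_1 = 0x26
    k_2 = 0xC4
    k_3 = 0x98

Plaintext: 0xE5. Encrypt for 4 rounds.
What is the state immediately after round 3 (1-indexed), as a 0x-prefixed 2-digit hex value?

s_0 = plaintext = 0xE5
s_1 = Round(s_0, k_0) = 0x52
s_2 = Round(s_1, k_1) = 0x29
s_3 = Round(s_2, k_2) = 0x91
s_4 = Round(s_3, k_3) = 0x1C

0x91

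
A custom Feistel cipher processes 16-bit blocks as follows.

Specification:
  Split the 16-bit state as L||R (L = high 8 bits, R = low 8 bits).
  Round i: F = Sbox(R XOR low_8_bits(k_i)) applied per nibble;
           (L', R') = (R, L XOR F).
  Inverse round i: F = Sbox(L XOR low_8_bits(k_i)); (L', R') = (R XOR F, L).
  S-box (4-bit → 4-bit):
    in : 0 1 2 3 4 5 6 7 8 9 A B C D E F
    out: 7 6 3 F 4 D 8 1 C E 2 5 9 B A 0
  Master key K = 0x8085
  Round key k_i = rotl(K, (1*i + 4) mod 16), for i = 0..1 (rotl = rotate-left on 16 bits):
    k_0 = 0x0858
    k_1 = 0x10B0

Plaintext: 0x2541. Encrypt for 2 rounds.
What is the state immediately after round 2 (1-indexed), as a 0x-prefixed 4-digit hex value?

s_0 = plaintext = 0x2541
s_1 = Round(s_0, k_0) = 0x414B
s_2 = Round(s_1, k_1) = 0x4B44

0x4B44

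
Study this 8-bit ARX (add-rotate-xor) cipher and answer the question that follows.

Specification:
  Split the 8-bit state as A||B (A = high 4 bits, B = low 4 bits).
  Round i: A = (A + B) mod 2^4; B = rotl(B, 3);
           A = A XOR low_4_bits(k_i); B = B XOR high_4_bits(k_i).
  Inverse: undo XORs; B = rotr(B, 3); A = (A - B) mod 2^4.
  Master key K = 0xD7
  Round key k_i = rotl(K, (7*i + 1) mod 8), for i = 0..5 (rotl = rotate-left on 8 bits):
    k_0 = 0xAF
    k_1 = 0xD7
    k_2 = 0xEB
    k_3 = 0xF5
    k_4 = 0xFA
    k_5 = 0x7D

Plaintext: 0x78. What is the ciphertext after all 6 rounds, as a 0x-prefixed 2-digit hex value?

0xD0

s_0 = plaintext = 0x78
s_1 = Round(s_0, k_0) = 0x0E
s_2 = Round(s_1, k_1) = 0x9A
s_3 = Round(s_2, k_2) = 0x8B
s_4 = Round(s_3, k_3) = 0x62
s_5 = Round(s_4, k_4) = 0x2E
s_6 = Round(s_5, k_5) = 0xD0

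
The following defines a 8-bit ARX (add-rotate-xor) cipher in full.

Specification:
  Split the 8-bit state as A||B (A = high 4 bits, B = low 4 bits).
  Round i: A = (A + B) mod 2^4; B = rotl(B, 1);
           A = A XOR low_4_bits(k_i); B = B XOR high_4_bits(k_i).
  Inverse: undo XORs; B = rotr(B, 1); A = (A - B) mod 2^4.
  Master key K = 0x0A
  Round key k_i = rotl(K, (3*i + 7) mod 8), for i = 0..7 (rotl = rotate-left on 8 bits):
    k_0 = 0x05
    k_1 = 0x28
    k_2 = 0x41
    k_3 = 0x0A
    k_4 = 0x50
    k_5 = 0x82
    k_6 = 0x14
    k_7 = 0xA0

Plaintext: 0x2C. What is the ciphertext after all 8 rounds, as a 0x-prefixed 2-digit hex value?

s_0 = plaintext = 0x2C
s_1 = Round(s_0, k_0) = 0xB9
s_2 = Round(s_1, k_1) = 0xC1
s_3 = Round(s_2, k_2) = 0xC6
s_4 = Round(s_3, k_3) = 0x8C
s_5 = Round(s_4, k_4) = 0x4C
s_6 = Round(s_5, k_5) = 0x21
s_7 = Round(s_6, k_6) = 0x73
s_8 = Round(s_7, k_7) = 0xAC

0xAC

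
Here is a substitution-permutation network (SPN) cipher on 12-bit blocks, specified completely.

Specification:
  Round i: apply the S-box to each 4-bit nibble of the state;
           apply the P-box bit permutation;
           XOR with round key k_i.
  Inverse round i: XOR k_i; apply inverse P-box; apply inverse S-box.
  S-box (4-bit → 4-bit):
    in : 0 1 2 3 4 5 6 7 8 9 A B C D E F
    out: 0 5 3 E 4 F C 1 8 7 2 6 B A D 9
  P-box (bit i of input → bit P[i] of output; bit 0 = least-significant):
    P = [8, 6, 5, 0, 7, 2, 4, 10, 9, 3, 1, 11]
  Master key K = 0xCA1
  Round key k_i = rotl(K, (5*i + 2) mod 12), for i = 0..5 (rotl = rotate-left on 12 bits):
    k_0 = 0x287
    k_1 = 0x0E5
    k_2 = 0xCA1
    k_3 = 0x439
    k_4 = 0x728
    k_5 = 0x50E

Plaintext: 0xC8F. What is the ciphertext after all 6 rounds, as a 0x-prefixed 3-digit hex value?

0x4C4

s_0 = plaintext = 0xC8F
s_1 = Round(s_0, k_0) = 0xD8E
s_2 = Round(s_1, k_1) = 0xDCC
s_3 = Round(s_2, k_2) = 0x16C
s_4 = Round(s_3, k_3) = 0x36A
s_5 = Round(s_4, k_4) = 0xB72
s_6 = Round(s_5, k_5) = 0x4C4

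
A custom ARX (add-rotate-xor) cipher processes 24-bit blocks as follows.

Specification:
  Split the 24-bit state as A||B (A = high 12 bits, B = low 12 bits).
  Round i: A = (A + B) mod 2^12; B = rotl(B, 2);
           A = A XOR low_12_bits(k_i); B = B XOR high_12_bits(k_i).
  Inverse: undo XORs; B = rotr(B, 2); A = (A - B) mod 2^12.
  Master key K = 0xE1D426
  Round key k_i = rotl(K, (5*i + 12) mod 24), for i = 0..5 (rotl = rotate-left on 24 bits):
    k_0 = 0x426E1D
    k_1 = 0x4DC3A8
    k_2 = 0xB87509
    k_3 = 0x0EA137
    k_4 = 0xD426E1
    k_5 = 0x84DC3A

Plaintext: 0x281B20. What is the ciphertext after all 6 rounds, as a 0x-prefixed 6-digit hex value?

0x11FC6C

s_0 = plaintext = 0x281B20
s_1 = Round(s_0, k_0) = 0x3BC8A4
s_2 = Round(s_1, k_1) = 0xFC864E
s_3 = Round(s_2, k_2) = 0x31F2BE
s_4 = Round(s_3, k_3) = 0x4EAA12
s_5 = Round(s_4, k_4) = 0x81D508
s_6 = Round(s_5, k_5) = 0x11FC6C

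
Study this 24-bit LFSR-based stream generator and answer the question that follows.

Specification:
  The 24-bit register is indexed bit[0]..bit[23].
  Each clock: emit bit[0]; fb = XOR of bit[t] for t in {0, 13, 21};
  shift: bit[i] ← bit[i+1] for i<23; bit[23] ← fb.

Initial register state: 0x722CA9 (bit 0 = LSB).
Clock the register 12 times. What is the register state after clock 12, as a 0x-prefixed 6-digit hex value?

reg_0 = 0x722CA9
clock 1: out=1, reg = 0xB91654
clock 2: out=0, reg = 0xDC8B2A
clock 3: out=0, reg = 0x6E4595
clock 4: out=1, reg = 0x3722CA
clock 5: out=0, reg = 0x1B9165
clock 6: out=1, reg = 0x8DC8B2
clock 7: out=0, reg = 0x46E459
clock 8: out=1, reg = 0x23722C
clock 9: out=0, reg = 0x11B916
clock 10: out=0, reg = 0x88DC8B
clock 11: out=1, reg = 0xC46E45
clock 12: out=1, reg = 0x623722

0x623722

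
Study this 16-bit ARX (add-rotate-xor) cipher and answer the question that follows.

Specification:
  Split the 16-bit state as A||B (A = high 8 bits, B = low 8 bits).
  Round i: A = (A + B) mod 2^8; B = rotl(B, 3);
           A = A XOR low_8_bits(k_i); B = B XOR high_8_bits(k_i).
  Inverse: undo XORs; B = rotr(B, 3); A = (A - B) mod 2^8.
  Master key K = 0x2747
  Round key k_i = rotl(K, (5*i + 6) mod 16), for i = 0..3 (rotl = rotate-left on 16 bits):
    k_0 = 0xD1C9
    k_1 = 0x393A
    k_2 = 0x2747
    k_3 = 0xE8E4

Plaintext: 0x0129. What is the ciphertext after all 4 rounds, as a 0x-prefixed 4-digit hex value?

0xA5AE

s_0 = plaintext = 0x0129
s_1 = Round(s_0, k_0) = 0xE398
s_2 = Round(s_1, k_1) = 0x41FD
s_3 = Round(s_2, k_2) = 0x79C8
s_4 = Round(s_3, k_3) = 0xA5AE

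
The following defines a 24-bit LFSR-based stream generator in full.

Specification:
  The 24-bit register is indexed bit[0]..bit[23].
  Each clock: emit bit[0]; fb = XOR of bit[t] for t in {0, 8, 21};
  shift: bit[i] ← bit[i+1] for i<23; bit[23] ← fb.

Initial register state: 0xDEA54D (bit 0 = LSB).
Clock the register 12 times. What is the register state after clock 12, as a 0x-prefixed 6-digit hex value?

reg_0 = 0xDEA54D
clock 1: out=1, reg = 0x6F52A6
clock 2: out=0, reg = 0xB7A953
clock 3: out=1, reg = 0xDBD4A9
clock 4: out=1, reg = 0xEDEA54
clock 5: out=0, reg = 0xF6F52A
clock 6: out=0, reg = 0x7B7A95
clock 7: out=1, reg = 0x3DBD4A
clock 8: out=0, reg = 0x1EDEA5
clock 9: out=1, reg = 0x8F6F52
clock 10: out=0, reg = 0xC7B7A9
clock 11: out=1, reg = 0x63DBD4
clock 12: out=0, reg = 0x31EDEA

0x31EDEA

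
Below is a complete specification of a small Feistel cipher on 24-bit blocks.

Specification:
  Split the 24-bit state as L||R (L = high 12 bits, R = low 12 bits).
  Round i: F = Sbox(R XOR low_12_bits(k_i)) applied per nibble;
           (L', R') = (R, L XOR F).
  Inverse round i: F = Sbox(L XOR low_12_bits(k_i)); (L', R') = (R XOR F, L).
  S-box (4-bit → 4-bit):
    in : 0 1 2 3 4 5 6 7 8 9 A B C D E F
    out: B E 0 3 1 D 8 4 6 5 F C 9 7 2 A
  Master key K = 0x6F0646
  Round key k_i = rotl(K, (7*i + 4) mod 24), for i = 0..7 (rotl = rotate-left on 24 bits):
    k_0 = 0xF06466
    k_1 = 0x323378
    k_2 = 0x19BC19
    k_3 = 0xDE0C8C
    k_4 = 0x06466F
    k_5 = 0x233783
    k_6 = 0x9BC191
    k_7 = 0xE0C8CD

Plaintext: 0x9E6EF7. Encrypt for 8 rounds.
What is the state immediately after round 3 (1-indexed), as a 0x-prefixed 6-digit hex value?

s_0 = plaintext = 0x9E6EF7
s_1 = Round(s_0, k_0) = 0xEF76B8
s_2 = Round(s_1, k_1) = 0x6B836C
s_3 = Round(s_2, k_2) = 0x36CCF5
s_4 = Round(s_3, k_3) = 0xCF5829
s_5 = Round(s_4, k_4) = 0x829EED
s_6 = Round(s_5, k_5) = 0xEEDDAB
s_7 = Round(s_6, k_6) = 0xDAB7D2
s_8 = Round(s_7, k_7) = 0x7D2741

0x36CCF5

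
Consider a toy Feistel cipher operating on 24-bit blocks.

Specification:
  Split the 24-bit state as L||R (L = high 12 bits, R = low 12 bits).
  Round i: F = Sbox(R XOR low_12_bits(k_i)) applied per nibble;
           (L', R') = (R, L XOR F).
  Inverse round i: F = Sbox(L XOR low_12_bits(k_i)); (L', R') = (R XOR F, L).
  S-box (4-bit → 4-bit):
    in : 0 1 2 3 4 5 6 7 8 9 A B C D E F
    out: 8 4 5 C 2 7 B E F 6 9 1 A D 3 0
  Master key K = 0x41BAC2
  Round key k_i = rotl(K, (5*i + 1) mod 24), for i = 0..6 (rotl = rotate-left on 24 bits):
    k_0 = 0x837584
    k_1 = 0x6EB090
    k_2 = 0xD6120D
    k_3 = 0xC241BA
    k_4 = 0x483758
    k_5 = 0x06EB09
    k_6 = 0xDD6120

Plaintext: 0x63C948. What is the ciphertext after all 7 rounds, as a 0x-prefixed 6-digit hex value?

0xECEDB7

s_0 = plaintext = 0x63C948
s_1 = Round(s_0, k_0) = 0x948C96
s_2 = Round(s_1, k_1) = 0xC963C3
s_3 = Round(s_2, k_2) = 0x3C3835
s_4 = Round(s_3, k_3) = 0x835533
s_5 = Round(s_4, k_4) = 0x533D84
s_6 = Round(s_5, k_5) = 0xD84ECE
s_7 = Round(s_6, k_6) = 0xECEDB7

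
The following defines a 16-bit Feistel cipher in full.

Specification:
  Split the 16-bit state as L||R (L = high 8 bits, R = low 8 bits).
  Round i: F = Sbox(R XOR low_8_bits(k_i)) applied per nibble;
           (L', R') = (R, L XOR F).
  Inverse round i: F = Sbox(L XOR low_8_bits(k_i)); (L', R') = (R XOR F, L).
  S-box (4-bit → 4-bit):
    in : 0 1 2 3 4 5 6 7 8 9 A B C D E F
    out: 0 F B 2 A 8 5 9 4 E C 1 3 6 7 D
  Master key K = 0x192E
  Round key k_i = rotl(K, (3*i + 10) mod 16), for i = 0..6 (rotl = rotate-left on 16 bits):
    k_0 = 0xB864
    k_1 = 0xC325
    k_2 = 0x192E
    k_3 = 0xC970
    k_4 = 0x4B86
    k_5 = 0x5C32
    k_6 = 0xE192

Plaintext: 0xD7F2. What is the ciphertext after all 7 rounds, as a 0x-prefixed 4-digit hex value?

0xFE56

s_0 = plaintext = 0xD7F2
s_1 = Round(s_0, k_0) = 0xF232
s_2 = Round(s_1, k_1) = 0x320B
s_3 = Round(s_2, k_2) = 0x0B8A
s_4 = Round(s_3, k_3) = 0x8AD7
s_5 = Round(s_4, k_4) = 0xD705
s_6 = Round(s_5, k_5) = 0x05FE
s_7 = Round(s_6, k_6) = 0xFE56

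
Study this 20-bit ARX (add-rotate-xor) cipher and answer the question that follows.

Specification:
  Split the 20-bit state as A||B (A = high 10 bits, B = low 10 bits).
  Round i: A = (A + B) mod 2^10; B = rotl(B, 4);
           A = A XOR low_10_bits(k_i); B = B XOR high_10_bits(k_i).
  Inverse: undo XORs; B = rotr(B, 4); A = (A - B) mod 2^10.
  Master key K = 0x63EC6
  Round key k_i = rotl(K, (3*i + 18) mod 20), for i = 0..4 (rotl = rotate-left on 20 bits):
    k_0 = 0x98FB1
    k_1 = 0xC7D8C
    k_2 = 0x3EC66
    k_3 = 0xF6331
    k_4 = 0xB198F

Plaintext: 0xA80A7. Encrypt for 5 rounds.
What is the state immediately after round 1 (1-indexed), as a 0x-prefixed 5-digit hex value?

0x3D811

s_0 = plaintext = 0xA80A7
s_1 = Round(s_0, k_0) = 0x3D811
s_2 = Round(s_1, k_1) = 0x22E0F
s_3 = Round(s_2, k_2) = 0xBF003
s_4 = Round(s_3, k_3) = 0x73BE8
s_5 = Round(s_4, k_4) = 0x0E449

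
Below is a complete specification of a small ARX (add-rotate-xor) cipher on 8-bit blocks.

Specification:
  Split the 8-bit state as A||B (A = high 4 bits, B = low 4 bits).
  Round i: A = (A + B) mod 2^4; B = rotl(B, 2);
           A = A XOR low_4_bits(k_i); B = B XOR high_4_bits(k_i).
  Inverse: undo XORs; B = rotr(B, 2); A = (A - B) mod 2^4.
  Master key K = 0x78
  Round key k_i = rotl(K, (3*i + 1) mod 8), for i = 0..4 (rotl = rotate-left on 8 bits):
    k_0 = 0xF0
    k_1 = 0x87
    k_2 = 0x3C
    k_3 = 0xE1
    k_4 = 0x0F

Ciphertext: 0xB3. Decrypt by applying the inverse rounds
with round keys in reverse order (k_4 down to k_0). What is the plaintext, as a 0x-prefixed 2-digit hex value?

0x69

s_0 = ciphertext = 0xB3
s_1 = InvRound(s_0, k_4) = 0x8C
s_2 = InvRound(s_1, k_3) = 0x18
s_3 = InvRound(s_2, k_2) = 0xFE
s_4 = InvRound(s_3, k_1) = 0xF9
s_5 = InvRound(s_4, k_0) = 0x69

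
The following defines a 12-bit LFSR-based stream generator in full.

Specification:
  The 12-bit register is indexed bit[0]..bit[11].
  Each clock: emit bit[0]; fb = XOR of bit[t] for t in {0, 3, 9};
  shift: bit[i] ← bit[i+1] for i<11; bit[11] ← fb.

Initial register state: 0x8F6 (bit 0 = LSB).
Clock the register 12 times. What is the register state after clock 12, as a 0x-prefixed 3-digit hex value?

0xD8C

reg_0 = 0x8F6
clock 1: out=0, reg = 0x47B
clock 2: out=1, reg = 0x23D
clock 3: out=1, reg = 0x91E
clock 4: out=0, reg = 0xC8F
clock 5: out=1, reg = 0x647
clock 6: out=1, reg = 0x323
clock 7: out=1, reg = 0x191
clock 8: out=1, reg = 0x8C8
clock 9: out=0, reg = 0xC64
clock 10: out=0, reg = 0x632
clock 11: out=0, reg = 0xB19
clock 12: out=1, reg = 0xD8C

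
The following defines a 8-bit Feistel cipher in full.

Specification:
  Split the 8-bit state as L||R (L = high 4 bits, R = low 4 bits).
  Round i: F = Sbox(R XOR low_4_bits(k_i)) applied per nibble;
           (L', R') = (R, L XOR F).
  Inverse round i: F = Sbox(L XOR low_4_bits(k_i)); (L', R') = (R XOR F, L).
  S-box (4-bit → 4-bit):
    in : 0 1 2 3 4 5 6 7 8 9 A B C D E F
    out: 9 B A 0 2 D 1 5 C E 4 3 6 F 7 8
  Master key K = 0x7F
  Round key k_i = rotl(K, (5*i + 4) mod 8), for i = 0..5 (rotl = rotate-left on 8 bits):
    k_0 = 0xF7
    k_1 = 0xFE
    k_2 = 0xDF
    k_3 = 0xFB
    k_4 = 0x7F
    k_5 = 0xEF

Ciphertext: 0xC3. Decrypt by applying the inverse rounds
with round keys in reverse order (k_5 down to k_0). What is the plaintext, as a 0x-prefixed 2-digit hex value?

0xD3

s_0 = ciphertext = 0xC3
s_1 = InvRound(s_0, k_5) = 0x3C
s_2 = InvRound(s_1, k_4) = 0xA3
s_3 = InvRound(s_2, k_3) = 0x8A
s_4 = InvRound(s_3, k_2) = 0xF8
s_5 = InvRound(s_4, k_1) = 0x3F
s_6 = InvRound(s_5, k_0) = 0xD3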